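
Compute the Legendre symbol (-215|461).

Reduce the numerator: -215 ≡ 246 (mod 461), so (-215|461) = (246|461).
Factor out 2: 246 = 2·123. Since 461 ≡ 5 (mod 8), (2|461) = -1. Now have -(123|461).
461 ≡ 1 (mod 4), so quadratic reciprocity gives (123|461) = (461|123). Reduce: 461 ≡ 92 (mod 123). Now have -(92|123).
Factor out 2: 92 = 2^2·23. Since 123 ≡ 3 (mod 8), (2|123) = -1, and (2|123)^2 = +1. Now have -(23|123).
Both 23 ≡ 3 and 123 ≡ 3 (mod 4), so reciprocity gives (23|123) = -(123|23). Reduce: 123 ≡ 8 (mod 23). Now have (8|23).
Factor out 2: 8 = 2^3. Since 23 ≡ 7 (mod 8), (2|23) = +1, and (2|23)^3 = +1. Now have (1|23).
(1|23) = 1. Collecting the sign factors: 1.

1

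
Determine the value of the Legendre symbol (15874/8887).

(15874/8887)
  = (6987/8887)    [15874 ≡ 6987 mod 8887]
  = -(8887/6987)    [QR: both ≡ 3 mod 4, sign flips]
  = -(1900/6987)    [8887 ≡ 1900 mod 6987]
  = -(475/6987)    [6987 ≡ 3 mod 8 ⇒ (2/6987)^2 = +1]
  = (6987/475)    [QR: both ≡ 3 mod 4, sign flips]
  = (337/475)    [6987 ≡ 337 mod 475]
  = (475/337)    [QR: 337 ≡ 1 mod 4, sign kept]
  = (138/337)    [475 ≡ 138 mod 337]
  = (69/337)    [337 ≡ 1 mod 8 ⇒ (2/337) = +1]
  = (337/69)    [QR: 69 ≡ 1 mod 4, sign kept]
  = (61/69)    [337 ≡ 61 mod 69]
  = (69/61)    [QR: 61 ≡ 1 mod 4, sign kept]
  = (8/61)    [69 ≡ 8 mod 61]
  = -(1/61)    [61 ≡ 5 mod 8 ⇒ (2/61)^3 = -1]
  = -1    [(1/61) = 1]

-1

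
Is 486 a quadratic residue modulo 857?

Factor out 2: 486 = 2·243. Since 857 ≡ 1 (mod 8), (2/857) = +1. Now have (243/857).
857 ≡ 1 (mod 4), so quadratic reciprocity gives (243/857) = (857/243). Reduce: 857 ≡ 128 (mod 243). Now have (128/243).
Factor out 2: 128 = 2^7. Since 243 ≡ 3 (mod 8), (2/243) = -1, and (2/243)^7 = -1. Now have -(1/243).
(1/243) = 1. Collecting the sign factors: -1.
The Legendre symbol is -1, so x^2 ≡ 486 (mod 857) has no solution.

no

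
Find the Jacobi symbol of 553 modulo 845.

-1

(553 / 845)
  = (845 / 553)    [QR: 553 ≡ 1 mod 4, sign kept]
  = (292 / 553)    [845 ≡ 292 mod 553]
  = (73 / 553)    [553 ≡ 1 mod 8 ⇒ (2 / 553)^2 = +1]
  = (553 / 73)    [QR: 73 ≡ 1 mod 4, sign kept]
  = (42 / 73)    [553 ≡ 42 mod 73]
  = (21 / 73)    [73 ≡ 1 mod 8 ⇒ (2 / 73) = +1]
  = (73 / 21)    [QR: 21 ≡ 1 mod 4, sign kept]
  = (10 / 21)    [73 ≡ 10 mod 21]
  = -(5 / 21)    [21 ≡ 5 mod 8 ⇒ (2 / 21) = -1]
  = -(21 / 5)    [QR: 5 ≡ 1 mod 4, sign kept]
  = -(1 / 5)    [21 ≡ 1 mod 5]
  = -1    [(1 / 5) = 1]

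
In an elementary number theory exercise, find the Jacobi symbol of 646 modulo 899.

Factor out 2: 646 = 2·323. Since 899 ≡ 3 (mod 8), (2/899) = -1. Now have -(323/899).
Both 323 ≡ 3 and 899 ≡ 3 (mod 4), so reciprocity gives (323/899) = -(899/323). Reduce: 899 ≡ 253 (mod 323). Now have (253/323).
253 ≡ 1 (mod 4), so quadratic reciprocity gives (253/323) = (323/253). Reduce: 323 ≡ 70 (mod 253). Now have (70/253).
Factor out 2: 70 = 2·35. Since 253 ≡ 5 (mod 8), (2/253) = -1. Now have -(35/253).
253 ≡ 1 (mod 4), so quadratic reciprocity gives (35/253) = (253/35). Reduce: 253 ≡ 8 (mod 35). Now have -(8/35).
Factor out 2: 8 = 2^3. Since 35 ≡ 3 (mod 8), (2/35) = -1, and (2/35)^3 = -1. Now have (1/35).
(1/35) = 1. Collecting the sign factors: 1.

1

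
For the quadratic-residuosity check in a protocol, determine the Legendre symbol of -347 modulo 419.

-1

(-347|419)
  = -(347|419)    [419 ≡ 3 mod 4 ⇒ (-1|419) = -1]
  = (419|347)    [QR: both ≡ 3 mod 4, sign flips]
  = (72|347)    [419 ≡ 72 mod 347]
  = -(9|347)    [347 ≡ 3 mod 8 ⇒ (2|347)^3 = -1]
  = -(347|9)    [QR: 9 ≡ 1 mod 4, sign kept]
  = -(5|9)    [347 ≡ 5 mod 9]
  = -(9|5)    [QR: 5 ≡ 1 mod 4, sign kept]
  = -(4|5)    [9 ≡ 4 mod 5]
  = -(1|5)    [5 ≡ 5 mod 8 ⇒ (2|5)^2 = +1]
  = -1    [(1|5) = 1]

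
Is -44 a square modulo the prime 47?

yes

Reduce the numerator: -44 ≡ 3 (mod 47), so (-44/47) = (3/47).
Both 3 ≡ 3 and 47 ≡ 3 (mod 4), so reciprocity gives (3/47) = -(47/3). Reduce: 47 ≡ 2 (mod 3). Now have -(2/3).
Factor out 2: 2 = 2. Since 3 ≡ 3 (mod 8), (2/3) = -1. Now have (1/3).
(1/3) = 1. Collecting the sign factors: 1.
(-44/47) = 1, and 47 is prime, so -44 is a quadratic residue mod 47.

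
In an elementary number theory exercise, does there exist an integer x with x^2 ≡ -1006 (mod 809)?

no

(-1006/809)
  = (612/809)    [-1006 ≡ 612 mod 809]
  = (153/809)    [809 ≡ 1 mod 8 ⇒ (2/809)^2 = +1]
  = (809/153)    [QR: 153 ≡ 1 mod 4, sign kept]
  = (44/153)    [809 ≡ 44 mod 153]
  = (11/153)    [153 ≡ 1 mod 8 ⇒ (2/153)^2 = +1]
  = (153/11)    [QR: 153 ≡ 1 mod 4, sign kept]
  = (10/11)    [153 ≡ 10 mod 11]
  = -(5/11)    [11 ≡ 3 mod 8 ⇒ (2/11) = -1]
  = -(11/5)    [QR: 5 ≡ 1 mod 4, sign kept]
  = -(1/5)    [11 ≡ 1 mod 5]
  = -1    [(1/5) = 1]
(-1006/809) = -1, and 809 is prime, so -1006 is not a quadratic residue mod 809.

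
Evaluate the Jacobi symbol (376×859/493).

By multiplicativity, (376·859/493) = (376/493)·(859/493).
First factor (376/493):
Factor out 2: 376 = 2^3·47. Since 493 ≡ 5 (mod 8), (2/493) = -1, and (2/493)^3 = -1. Now have -(47/493).
493 ≡ 1 (mod 4), so quadratic reciprocity gives (47/493) = (493/47). Reduce: 493 ≡ 23 (mod 47). Now have -(23/47).
Both 23 ≡ 3 and 47 ≡ 3 (mod 4), so reciprocity gives (23/47) = -(47/23). Reduce: 47 ≡ 1 (mod 23). Now have (1/23).
(1/23) = 1. Collecting the sign factors: 1.
Second factor (859/493):
Reduce the numerator: 859 ≡ 366 (mod 493), so (859/493) = (366/493).
Factor out 2: 366 = 2·183. Since 493 ≡ 5 (mod 8), (2/493) = -1. Now have -(183/493).
493 ≡ 1 (mod 4), so quadratic reciprocity gives (183/493) = (493/183). Reduce: 493 ≡ 127 (mod 183). Now have -(127/183).
Both 127 ≡ 3 and 183 ≡ 3 (mod 4), so reciprocity gives (127/183) = -(183/127). Reduce: 183 ≡ 56 (mod 127). Now have (56/127).
Factor out 2: 56 = 2^3·7. Since 127 ≡ 7 (mod 8), (2/127) = +1, and (2/127)^3 = +1. Now have (7/127).
Both 7 ≡ 3 and 127 ≡ 3 (mod 4), so reciprocity gives (7/127) = -(127/7). Reduce: 127 ≡ 1 (mod 7). Now have -(1/7).
(1/7) = 1. Collecting the sign factors: -1.
Product: (1)·(-1) = -1.

-1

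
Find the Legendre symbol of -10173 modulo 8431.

(-10173/8431)
  = -(10173/8431)    [8431 ≡ 3 mod 4 ⇒ (-1/8431) = -1]
  = -(1742/8431)    [10173 ≡ 1742 mod 8431]
  = -(871/8431)    [8431 ≡ 7 mod 8 ⇒ (2/8431) = +1]
  = (8431/871)    [QR: both ≡ 3 mod 4, sign flips]
  = (592/871)    [8431 ≡ 592 mod 871]
  = (37/871)    [871 ≡ 7 mod 8 ⇒ (2/871)^4 = +1]
  = (871/37)    [QR: 37 ≡ 1 mod 4, sign kept]
  = (20/37)    [871 ≡ 20 mod 37]
  = (5/37)    [37 ≡ 5 mod 8 ⇒ (2/37)^2 = +1]
  = (37/5)    [QR: 5 ≡ 1 mod 4, sign kept]
  = (2/5)    [37 ≡ 2 mod 5]
  = -(1/5)    [5 ≡ 5 mod 8 ⇒ (2/5) = -1]
  = -1    [(1/5) = 1]

-1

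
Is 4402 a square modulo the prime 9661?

Factor out 2: 4402 = 2·2201. Since 9661 ≡ 5 (mod 8), (2/9661) = -1. Now have -(2201/9661).
2201 ≡ 1 (mod 4), so quadratic reciprocity gives (2201/9661) = (9661/2201). Reduce: 9661 ≡ 857 (mod 2201). Now have -(857/2201).
857 ≡ 1 (mod 4), so quadratic reciprocity gives (857/2201) = (2201/857). Reduce: 2201 ≡ 487 (mod 857). Now have -(487/857).
857 ≡ 1 (mod 4), so quadratic reciprocity gives (487/857) = (857/487). Reduce: 857 ≡ 370 (mod 487). Now have -(370/487).
Factor out 2: 370 = 2·185. Since 487 ≡ 7 (mod 8), (2/487) = +1. Now have -(185/487).
185 ≡ 1 (mod 4), so quadratic reciprocity gives (185/487) = (487/185). Reduce: 487 ≡ 117 (mod 185). Now have -(117/185).
117 ≡ 1 (mod 4), so quadratic reciprocity gives (117/185) = (185/117). Reduce: 185 ≡ 68 (mod 117). Now have -(68/117).
Factor out 2: 68 = 2^2·17. Since 117 ≡ 5 (mod 8), (2/117) = -1, and (2/117)^2 = +1. Now have -(17/117).
17 ≡ 1 (mod 4), so quadratic reciprocity gives (17/117) = (117/17). Reduce: 117 ≡ 15 (mod 17). Now have -(15/17).
17 ≡ 1 (mod 4), so quadratic reciprocity gives (15/17) = (17/15). Reduce: 17 ≡ 2 (mod 15). Now have -(2/15).
Factor out 2: 2 = 2. Since 15 ≡ 7 (mod 8), (2/15) = +1. Now have -(1/15).
(1/15) = 1. Collecting the sign factors: -1.
(4402/9661) = -1, and 9661 is prime, so 4402 is not a quadratic residue mod 9661.

no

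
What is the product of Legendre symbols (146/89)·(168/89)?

1

By multiplicativity, (146·168/89) = (146/89)·(168/89).
First factor (146/89):
(146/89)
  = (57/89)    [146 ≡ 57 mod 89]
  = (89/57)    [QR: 57 ≡ 1 mod 4, sign kept]
  = (32/57)    [89 ≡ 32 mod 57]
  = (1/57)    [57 ≡ 1 mod 8 ⇒ (2/57)^5 = +1]
  = 1    [(1/57) = 1]
Second factor (168/89):
(168/89)
  = (79/89)    [168 ≡ 79 mod 89]
  = (89/79)    [QR: 89 ≡ 1 mod 4, sign kept]
  = (10/79)    [89 ≡ 10 mod 79]
  = (5/79)    [79 ≡ 7 mod 8 ⇒ (2/79) = +1]
  = (79/5)    [QR: 5 ≡ 1 mod 4, sign kept]
  = (4/5)    [79 ≡ 4 mod 5]
  = (1/5)    [5 ≡ 5 mod 8 ⇒ (2/5)^2 = +1]
  = 1    [(1/5) = 1]
Product: (1)·(1) = 1.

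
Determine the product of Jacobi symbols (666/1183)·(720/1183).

By multiplicativity, (666·720/1183) = (666/1183)·(720/1183).
First factor (666/1183):
Factor out 2: 666 = 2·333. Since 1183 ≡ 7 (mod 8), (2/1183) = +1. Now have (333/1183).
333 ≡ 1 (mod 4), so quadratic reciprocity gives (333/1183) = (1183/333). Reduce: 1183 ≡ 184 (mod 333). Now have (184/333).
Factor out 2: 184 = 2^3·23. Since 333 ≡ 5 (mod 8), (2/333) = -1, and (2/333)^3 = -1. Now have -(23/333).
333 ≡ 1 (mod 4), so quadratic reciprocity gives (23/333) = (333/23). Reduce: 333 ≡ 11 (mod 23). Now have -(11/23).
Both 11 ≡ 3 and 23 ≡ 3 (mod 4), so reciprocity gives (11/23) = -(23/11). Reduce: 23 ≡ 1 (mod 11). Now have (1/11).
(1/11) = 1. Collecting the sign factors: 1.
Second factor (720/1183):
Factor out 2: 720 = 2^4·45. Since 1183 ≡ 7 (mod 8), (2/1183) = +1, and (2/1183)^4 = +1. Now have (45/1183).
45 ≡ 1 (mod 4), so quadratic reciprocity gives (45/1183) = (1183/45). Reduce: 1183 ≡ 13 (mod 45). Now have (13/45).
13 ≡ 1 (mod 4), so quadratic reciprocity gives (13/45) = (45/13). Reduce: 45 ≡ 6 (mod 13). Now have (6/13).
Factor out 2: 6 = 2·3. Since 13 ≡ 5 (mod 8), (2/13) = -1. Now have -(3/13).
13 ≡ 1 (mod 4), so quadratic reciprocity gives (3/13) = (13/3). Reduce: 13 ≡ 1 (mod 3). Now have -(1/3).
(1/3) = 1. Collecting the sign factors: -1.
Product: (1)·(-1) = -1.

-1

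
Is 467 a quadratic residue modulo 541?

(467|541)
  = (541|467)    [QR: 541 ≡ 1 mod 4, sign kept]
  = (74|467)    [541 ≡ 74 mod 467]
  = -(37|467)    [467 ≡ 3 mod 8 ⇒ (2|467) = -1]
  = -(467|37)    [QR: 37 ≡ 1 mod 4, sign kept]
  = -(23|37)    [467 ≡ 23 mod 37]
  = -(37|23)    [QR: 37 ≡ 1 mod 4, sign kept]
  = -(14|23)    [37 ≡ 14 mod 23]
  = -(7|23)    [23 ≡ 7 mod 8 ⇒ (2|23) = +1]
  = (23|7)    [QR: both ≡ 3 mod 4, sign flips]
  = (2|7)    [23 ≡ 2 mod 7]
  = (1|7)    [7 ≡ 7 mod 8 ⇒ (2|7) = +1]
  = 1    [(1|7) = 1]
(467|541) = 1, and 541 is prime, so 467 is a quadratic residue mod 541.

yes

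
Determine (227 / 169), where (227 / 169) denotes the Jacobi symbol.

1

Reduce the numerator: 227 ≡ 58 (mod 169), so (227 / 169) = (58 / 169).
Factor out 2: 58 = 2·29. Since 169 ≡ 1 (mod 8), (2 / 169) = +1. Now have (29 / 169).
29 ≡ 1 (mod 4), so quadratic reciprocity gives (29 / 169) = (169 / 29). Reduce: 169 ≡ 24 (mod 29). Now have (24 / 29).
Factor out 2: 24 = 2^3·3. Since 29 ≡ 5 (mod 8), (2 / 29) = -1, and (2 / 29)^3 = -1. Now have -(3 / 29).
29 ≡ 1 (mod 4), so quadratic reciprocity gives (3 / 29) = (29 / 3). Reduce: 29 ≡ 2 (mod 3). Now have -(2 / 3).
Factor out 2: 2 = 2. Since 3 ≡ 3 (mod 8), (2 / 3) = -1. Now have (1 / 3).
(1 / 3) = 1. Collecting the sign factors: 1.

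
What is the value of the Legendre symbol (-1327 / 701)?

Reduce the numerator: -1327 ≡ 75 (mod 701), so (-1327 / 701) = (75 / 701).
701 ≡ 1 (mod 4), so quadratic reciprocity gives (75 / 701) = (701 / 75). Reduce: 701 ≡ 26 (mod 75). Now have (26 / 75).
Factor out 2: 26 = 2·13. Since 75 ≡ 3 (mod 8), (2 / 75) = -1. Now have -(13 / 75).
13 ≡ 1 (mod 4), so quadratic reciprocity gives (13 / 75) = (75 / 13). Reduce: 75 ≡ 10 (mod 13). Now have -(10 / 13).
Factor out 2: 10 = 2·5. Since 13 ≡ 5 (mod 8), (2 / 13) = -1. Now have (5 / 13).
5 ≡ 1 (mod 4), so quadratic reciprocity gives (5 / 13) = (13 / 5). Reduce: 13 ≡ 3 (mod 5). Now have (3 / 5).
5 ≡ 1 (mod 4), so quadratic reciprocity gives (3 / 5) = (5 / 3). Reduce: 5 ≡ 2 (mod 3). Now have (2 / 3).
Factor out 2: 2 = 2. Since 3 ≡ 3 (mod 8), (2 / 3) = -1. Now have -(1 / 3).
(1 / 3) = 1. Collecting the sign factors: -1.

-1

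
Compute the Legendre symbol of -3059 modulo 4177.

Reduce the numerator: -3059 ≡ 1118 (mod 4177), so (-3059/4177) = (1118/4177).
Factor out 2: 1118 = 2·559. Since 4177 ≡ 1 (mod 8), (2/4177) = +1. Now have (559/4177).
4177 ≡ 1 (mod 4), so quadratic reciprocity gives (559/4177) = (4177/559). Reduce: 4177 ≡ 264 (mod 559). Now have (264/559).
Factor out 2: 264 = 2^3·33. Since 559 ≡ 7 (mod 8), (2/559) = +1, and (2/559)^3 = +1. Now have (33/559).
33 ≡ 1 (mod 4), so quadratic reciprocity gives (33/559) = (559/33). Reduce: 559 ≡ 31 (mod 33). Now have (31/33).
33 ≡ 1 (mod 4), so quadratic reciprocity gives (31/33) = (33/31). Reduce: 33 ≡ 2 (mod 31). Now have (2/31).
Factor out 2: 2 = 2. Since 31 ≡ 7 (mod 8), (2/31) = +1. Now have (1/31).
(1/31) = 1. Collecting the sign factors: 1.

1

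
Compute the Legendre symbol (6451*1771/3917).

By multiplicativity, (6451·1771/3917) = (6451/3917)·(1771/3917).
First factor (6451/3917):
Reduce the numerator: 6451 ≡ 2534 (mod 3917), so (6451/3917) = (2534/3917).
Factor out 2: 2534 = 2·1267. Since 3917 ≡ 5 (mod 8), (2/3917) = -1. Now have -(1267/3917).
3917 ≡ 1 (mod 4), so quadratic reciprocity gives (1267/3917) = (3917/1267). Reduce: 3917 ≡ 116 (mod 1267). Now have -(116/1267).
Factor out 2: 116 = 2^2·29. Since 1267 ≡ 3 (mod 8), (2/1267) = -1, and (2/1267)^2 = +1. Now have -(29/1267).
29 ≡ 1 (mod 4), so quadratic reciprocity gives (29/1267) = (1267/29). Reduce: 1267 ≡ 20 (mod 29). Now have -(20/29).
Factor out 2: 20 = 2^2·5. Since 29 ≡ 5 (mod 8), (2/29) = -1, and (2/29)^2 = +1. Now have -(5/29).
5 ≡ 1 (mod 4), so quadratic reciprocity gives (5/29) = (29/5). Reduce: 29 ≡ 4 (mod 5). Now have -(4/5).
Factor out 2: 4 = 2^2. Since 5 ≡ 5 (mod 8), (2/5) = -1, and (2/5)^2 = +1. Now have -(1/5).
(1/5) = 1. Collecting the sign factors: -1.
Second factor (1771/3917):
3917 ≡ 1 (mod 4), so quadratic reciprocity gives (1771/3917) = (3917/1771). Reduce: 3917 ≡ 375 (mod 1771). Now have (375/1771).
Both 375 ≡ 3 and 1771 ≡ 3 (mod 4), so reciprocity gives (375/1771) = -(1771/375). Reduce: 1771 ≡ 271 (mod 375). Now have -(271/375).
Both 271 ≡ 3 and 375 ≡ 3 (mod 4), so reciprocity gives (271/375) = -(375/271). Reduce: 375 ≡ 104 (mod 271). Now have (104/271).
Factor out 2: 104 = 2^3·13. Since 271 ≡ 7 (mod 8), (2/271) = +1, and (2/271)^3 = +1. Now have (13/271).
13 ≡ 1 (mod 4), so quadratic reciprocity gives (13/271) = (271/13). Reduce: 271 ≡ 11 (mod 13). Now have (11/13).
13 ≡ 1 (mod 4), so quadratic reciprocity gives (11/13) = (13/11). Reduce: 13 ≡ 2 (mod 11). Now have (2/11).
Factor out 2: 2 = 2. Since 11 ≡ 3 (mod 8), (2/11) = -1. Now have -(1/11).
(1/11) = 1. Collecting the sign factors: -1.
Product: (-1)·(-1) = 1.

1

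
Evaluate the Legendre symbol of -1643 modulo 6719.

1

Reduce the numerator: -1643 ≡ 5076 (mod 6719), so (-1643 / 6719) = (5076 / 6719).
Factor out 2: 5076 = 2^2·1269. Since 6719 ≡ 7 (mod 8), (2 / 6719) = +1, and (2 / 6719)^2 = +1. Now have (1269 / 6719).
1269 ≡ 1 (mod 4), so quadratic reciprocity gives (1269 / 6719) = (6719 / 1269). Reduce: 6719 ≡ 374 (mod 1269). Now have (374 / 1269).
Factor out 2: 374 = 2·187. Since 1269 ≡ 5 (mod 8), (2 / 1269) = -1. Now have -(187 / 1269).
1269 ≡ 1 (mod 4), so quadratic reciprocity gives (187 / 1269) = (1269 / 187). Reduce: 1269 ≡ 147 (mod 187). Now have -(147 / 187).
Both 147 ≡ 3 and 187 ≡ 3 (mod 4), so reciprocity gives (147 / 187) = -(187 / 147). Reduce: 187 ≡ 40 (mod 147). Now have (40 / 147).
Factor out 2: 40 = 2^3·5. Since 147 ≡ 3 (mod 8), (2 / 147) = -1, and (2 / 147)^3 = -1. Now have -(5 / 147).
5 ≡ 1 (mod 4), so quadratic reciprocity gives (5 / 147) = (147 / 5). Reduce: 147 ≡ 2 (mod 5). Now have -(2 / 5).
Factor out 2: 2 = 2. Since 5 ≡ 5 (mod 8), (2 / 5) = -1. Now have (1 / 5).
(1 / 5) = 1. Collecting the sign factors: 1.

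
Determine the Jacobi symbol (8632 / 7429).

-1

(8632 / 7429)
  = (1203 / 7429)    [8632 ≡ 1203 mod 7429]
  = (7429 / 1203)    [QR: 7429 ≡ 1 mod 4, sign kept]
  = (211 / 1203)    [7429 ≡ 211 mod 1203]
  = -(1203 / 211)    [QR: both ≡ 3 mod 4, sign flips]
  = -(148 / 211)    [1203 ≡ 148 mod 211]
  = -(37 / 211)    [211 ≡ 3 mod 8 ⇒ (2 / 211)^2 = +1]
  = -(211 / 37)    [QR: 37 ≡ 1 mod 4, sign kept]
  = -(26 / 37)    [211 ≡ 26 mod 37]
  = (13 / 37)    [37 ≡ 5 mod 8 ⇒ (2 / 37) = -1]
  = (37 / 13)    [QR: 13 ≡ 1 mod 4, sign kept]
  = (11 / 13)    [37 ≡ 11 mod 13]
  = (13 / 11)    [QR: 13 ≡ 1 mod 4, sign kept]
  = (2 / 11)    [13 ≡ 2 mod 11]
  = -(1 / 11)    [11 ≡ 3 mod 8 ⇒ (2 / 11) = -1]
  = -1    [(1 / 11) = 1]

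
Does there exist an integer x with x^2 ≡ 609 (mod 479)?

Reduce the numerator: 609 ≡ 130 (mod 479), so (609/479) = (130/479).
Factor out 2: 130 = 2·65. Since 479 ≡ 7 (mod 8), (2/479) = +1. Now have (65/479).
65 ≡ 1 (mod 4), so quadratic reciprocity gives (65/479) = (479/65). Reduce: 479 ≡ 24 (mod 65). Now have (24/65).
Factor out 2: 24 = 2^3·3. Since 65 ≡ 1 (mod 8), (2/65) = +1, and (2/65)^3 = +1. Now have (3/65).
65 ≡ 1 (mod 4), so quadratic reciprocity gives (3/65) = (65/3). Reduce: 65 ≡ 2 (mod 3). Now have (2/3).
Factor out 2: 2 = 2. Since 3 ≡ 3 (mod 8), (2/3) = -1. Now have -(1/3).
(1/3) = 1. Collecting the sign factors: -1.
(609/479) = -1, and 479 is prime, so 609 is not a quadratic residue mod 479.

no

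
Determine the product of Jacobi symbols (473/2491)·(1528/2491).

By multiplicativity, (473·1528/2491) = (473/2491)·(1528/2491).
First factor (473/2491):
(473/2491)
  = (2491/473)    [QR: 473 ≡ 1 mod 4, sign kept]
  = (126/473)    [2491 ≡ 126 mod 473]
  = (63/473)    [473 ≡ 1 mod 8 ⇒ (2/473) = +1]
  = (473/63)    [QR: 473 ≡ 1 mod 4, sign kept]
  = (32/63)    [473 ≡ 32 mod 63]
  = (1/63)    [63 ≡ 7 mod 8 ⇒ (2/63)^5 = +1]
  = 1    [(1/63) = 1]
Second factor (1528/2491):
(1528/2491)
  = -(191/2491)    [2491 ≡ 3 mod 8 ⇒ (2/2491)^3 = -1]
  = (2491/191)    [QR: both ≡ 3 mod 4, sign flips]
  = (8/191)    [2491 ≡ 8 mod 191]
  = (1/191)    [191 ≡ 7 mod 8 ⇒ (2/191)^3 = +1]
  = 1    [(1/191) = 1]
Product: (1)·(1) = 1.

1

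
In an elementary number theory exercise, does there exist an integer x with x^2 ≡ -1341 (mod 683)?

yes

Pull out -1: (-1341/683) = (-1/683)·(1341/683). Since 683 ≡ 3 (mod 4), (-1/683) = -1. Now have -(1341/683).
Reduce the numerator: 1341 ≡ 658 (mod 683), so (1341/683) = (658/683).
Factor out 2: 658 = 2·329. Since 683 ≡ 3 (mod 8), (2/683) = -1. Now have (329/683).
329 ≡ 1 (mod 4), so quadratic reciprocity gives (329/683) = (683/329). Reduce: 683 ≡ 25 (mod 329). Now have (25/329).
25 ≡ 1 (mod 4), so quadratic reciprocity gives (25/329) = (329/25). Reduce: 329 ≡ 4 (mod 25). Now have (4/25).
Factor out 2: 4 = 2^2. Since 25 ≡ 1 (mod 8), (2/25) = +1, and (2/25)^2 = +1. Now have (1/25).
(1/25) = 1. Collecting the sign factors: 1.
(-1341/683) = 1, and 683 is prime, so -1341 is a quadratic residue mod 683.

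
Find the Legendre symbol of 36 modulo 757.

1

(36 / 757)
  = (9 / 757)    [757 ≡ 5 mod 8 ⇒ (2 / 757)^2 = +1]
  = (757 / 9)    [QR: 9 ≡ 1 mod 4, sign kept]
  = (1 / 9)    [757 ≡ 1 mod 9]
  = 1    [(1 / 9) = 1]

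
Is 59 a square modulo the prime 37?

Reduce the numerator: 59 ≡ 22 (mod 37), so (59|37) = (22|37).
Factor out 2: 22 = 2·11. Since 37 ≡ 5 (mod 8), (2|37) = -1. Now have -(11|37).
37 ≡ 1 (mod 4), so quadratic reciprocity gives (11|37) = (37|11). Reduce: 37 ≡ 4 (mod 11). Now have -(4|11).
Factor out 2: 4 = 2^2. Since 11 ≡ 3 (mod 8), (2|11) = -1, and (2|11)^2 = +1. Now have -(1|11).
(1|11) = 1. Collecting the sign factors: -1.
(59|37) = -1, and 37 is prime, so 59 is not a quadratic residue mod 37.

no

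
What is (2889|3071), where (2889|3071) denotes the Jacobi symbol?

2889 ≡ 1 (mod 4), so quadratic reciprocity gives (2889|3071) = (3071|2889). Reduce: 3071 ≡ 182 (mod 2889). Now have (182|2889).
Factor out 2: 182 = 2·91. Since 2889 ≡ 1 (mod 8), (2|2889) = +1. Now have (91|2889).
2889 ≡ 1 (mod 4), so quadratic reciprocity gives (91|2889) = (2889|91). Reduce: 2889 ≡ 68 (mod 91). Now have (68|91).
Factor out 2: 68 = 2^2·17. Since 91 ≡ 3 (mod 8), (2|91) = -1, and (2|91)^2 = +1. Now have (17|91).
17 ≡ 1 (mod 4), so quadratic reciprocity gives (17|91) = (91|17). Reduce: 91 ≡ 6 (mod 17). Now have (6|17).
Factor out 2: 6 = 2·3. Since 17 ≡ 1 (mod 8), (2|17) = +1. Now have (3|17).
17 ≡ 1 (mod 4), so quadratic reciprocity gives (3|17) = (17|3). Reduce: 17 ≡ 2 (mod 3). Now have (2|3).
Factor out 2: 2 = 2. Since 3 ≡ 3 (mod 8), (2|3) = -1. Now have -(1|3).
(1|3) = 1. Collecting the sign factors: -1.

-1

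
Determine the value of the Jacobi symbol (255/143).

Reduce the numerator: 255 ≡ 112 (mod 143), so (255/143) = (112/143).
Factor out 2: 112 = 2^4·7. Since 143 ≡ 7 (mod 8), (2/143) = +1, and (2/143)^4 = +1. Now have (7/143).
Both 7 ≡ 3 and 143 ≡ 3 (mod 4), so reciprocity gives (7/143) = -(143/7). Reduce: 143 ≡ 3 (mod 7). Now have -(3/7).
Both 3 ≡ 3 and 7 ≡ 3 (mod 4), so reciprocity gives (3/7) = -(7/3). Reduce: 7 ≡ 1 (mod 3). Now have (1/3).
(1/3) = 1. Collecting the sign factors: 1.

1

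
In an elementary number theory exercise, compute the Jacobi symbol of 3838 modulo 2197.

1

Reduce the numerator: 3838 ≡ 1641 (mod 2197), so (3838/2197) = (1641/2197).
1641 ≡ 1 (mod 4), so quadratic reciprocity gives (1641/2197) = (2197/1641). Reduce: 2197 ≡ 556 (mod 1641). Now have (556/1641).
Factor out 2: 556 = 2^2·139. Since 1641 ≡ 1 (mod 8), (2/1641) = +1, and (2/1641)^2 = +1. Now have (139/1641).
1641 ≡ 1 (mod 4), so quadratic reciprocity gives (139/1641) = (1641/139). Reduce: 1641 ≡ 112 (mod 139). Now have (112/139).
Factor out 2: 112 = 2^4·7. Since 139 ≡ 3 (mod 8), (2/139) = -1, and (2/139)^4 = +1. Now have (7/139).
Both 7 ≡ 3 and 139 ≡ 3 (mod 4), so reciprocity gives (7/139) = -(139/7). Reduce: 139 ≡ 6 (mod 7). Now have -(6/7).
Factor out 2: 6 = 2·3. Since 7 ≡ 7 (mod 8), (2/7) = +1. Now have -(3/7).
Both 3 ≡ 3 and 7 ≡ 3 (mod 4), so reciprocity gives (3/7) = -(7/3). Reduce: 7 ≡ 1 (mod 3). Now have (1/3).
(1/3) = 1. Collecting the sign factors: 1.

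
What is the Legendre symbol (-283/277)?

-1

(-283/277)
  = (283/277)    [277 ≡ 1 mod 4 ⇒ (-1/277) = +1]
  = (6/277)    [283 ≡ 6 mod 277]
  = -(3/277)    [277 ≡ 5 mod 8 ⇒ (2/277) = -1]
  = -(277/3)    [QR: 277 ≡ 1 mod 4, sign kept]
  = -(1/3)    [277 ≡ 1 mod 3]
  = -1    [(1/3) = 1]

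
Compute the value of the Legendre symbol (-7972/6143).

-1

Pull out -1: (-7972/6143) = (-1/6143)·(7972/6143). Since 6143 ≡ 3 (mod 4), (-1/6143) = -1. Now have -(7972/6143).
Reduce the numerator: 7972 ≡ 1829 (mod 6143), so (7972/6143) = (1829/6143).
1829 ≡ 1 (mod 4), so quadratic reciprocity gives (1829/6143) = (6143/1829). Reduce: 6143 ≡ 656 (mod 1829). Now have -(656/1829).
Factor out 2: 656 = 2^4·41. Since 1829 ≡ 5 (mod 8), (2/1829) = -1, and (2/1829)^4 = +1. Now have -(41/1829).
41 ≡ 1 (mod 4), so quadratic reciprocity gives (41/1829) = (1829/41). Reduce: 1829 ≡ 25 (mod 41). Now have -(25/41).
25 ≡ 1 (mod 4), so quadratic reciprocity gives (25/41) = (41/25). Reduce: 41 ≡ 16 (mod 25). Now have -(16/25).
Factor out 2: 16 = 2^4. Since 25 ≡ 1 (mod 8), (2/25) = +1, and (2/25)^4 = +1. Now have -(1/25).
(1/25) = 1. Collecting the sign factors: -1.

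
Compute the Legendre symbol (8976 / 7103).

(8976 / 7103)
  = (1873 / 7103)    [8976 ≡ 1873 mod 7103]
  = (7103 / 1873)    [QR: 1873 ≡ 1 mod 4, sign kept]
  = (1484 / 1873)    [7103 ≡ 1484 mod 1873]
  = (371 / 1873)    [1873 ≡ 1 mod 8 ⇒ (2 / 1873)^2 = +1]
  = (1873 / 371)    [QR: 1873 ≡ 1 mod 4, sign kept]
  = (18 / 371)    [1873 ≡ 18 mod 371]
  = -(9 / 371)    [371 ≡ 3 mod 8 ⇒ (2 / 371) = -1]
  = -(371 / 9)    [QR: 9 ≡ 1 mod 4, sign kept]
  = -(2 / 9)    [371 ≡ 2 mod 9]
  = -(1 / 9)    [9 ≡ 1 mod 8 ⇒ (2 / 9) = +1]
  = -1    [(1 / 9) = 1]

-1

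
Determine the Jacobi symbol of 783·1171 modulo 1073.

0

By multiplicativity, (783·1171 / 1073) = (783 / 1073)·(1171 / 1073).
First factor (783 / 1073):
(783 / 1073)
  = (1073 / 783)    [QR: 1073 ≡ 1 mod 4, sign kept]
  = (290 / 783)    [1073 ≡ 290 mod 783]
  = (145 / 783)    [783 ≡ 7 mod 8 ⇒ (2 / 783) = +1]
  = (783 / 145)    [QR: 145 ≡ 1 mod 4, sign kept]
  = (58 / 145)    [783 ≡ 58 mod 145]
  = (29 / 145)    [145 ≡ 1 mod 8 ⇒ (2 / 145) = +1]
  = (145 / 29)    [QR: 29 ≡ 1 mod 4, sign kept]
  = (0 / 29)    [145 ≡ 0 mod 29]
  = 0    [numerator 0, gcd > 1]
Second factor (1171 / 1073):
(1171 / 1073)
  = (98 / 1073)    [1171 ≡ 98 mod 1073]
  = (49 / 1073)    [1073 ≡ 1 mod 8 ⇒ (2 / 1073) = +1]
  = (1073 / 49)    [QR: 49 ≡ 1 mod 4, sign kept]
  = (44 / 49)    [1073 ≡ 44 mod 49]
  = (11 / 49)    [49 ≡ 1 mod 8 ⇒ (2 / 49)^2 = +1]
  = (49 / 11)    [QR: 49 ≡ 1 mod 4, sign kept]
  = (5 / 11)    [49 ≡ 5 mod 11]
  = (11 / 5)    [QR: 5 ≡ 1 mod 4, sign kept]
  = (1 / 5)    [11 ≡ 1 mod 5]
  = 1    [(1 / 5) = 1]
Product: (0)·(1) = 0.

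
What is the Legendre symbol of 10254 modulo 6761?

Reduce the numerator: 10254 ≡ 3493 (mod 6761), so (10254/6761) = (3493/6761).
3493 ≡ 1 (mod 4), so quadratic reciprocity gives (3493/6761) = (6761/3493). Reduce: 6761 ≡ 3268 (mod 3493). Now have (3268/3493).
Factor out 2: 3268 = 2^2·817. Since 3493 ≡ 5 (mod 8), (2/3493) = -1, and (2/3493)^2 = +1. Now have (817/3493).
817 ≡ 1 (mod 4), so quadratic reciprocity gives (817/3493) = (3493/817). Reduce: 3493 ≡ 225 (mod 817). Now have (225/817).
225 ≡ 1 (mod 4), so quadratic reciprocity gives (225/817) = (817/225). Reduce: 817 ≡ 142 (mod 225). Now have (142/225).
Factor out 2: 142 = 2·71. Since 225 ≡ 1 (mod 8), (2/225) = +1. Now have (71/225).
225 ≡ 1 (mod 4), so quadratic reciprocity gives (71/225) = (225/71). Reduce: 225 ≡ 12 (mod 71). Now have (12/71).
Factor out 2: 12 = 2^2·3. Since 71 ≡ 7 (mod 8), (2/71) = +1, and (2/71)^2 = +1. Now have (3/71).
Both 3 ≡ 3 and 71 ≡ 3 (mod 4), so reciprocity gives (3/71) = -(71/3). Reduce: 71 ≡ 2 (mod 3). Now have -(2/3).
Factor out 2: 2 = 2. Since 3 ≡ 3 (mod 8), (2/3) = -1. Now have (1/3).
(1/3) = 1. Collecting the sign factors: 1.

1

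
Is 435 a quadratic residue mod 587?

(435/587)
  = -(587/435)    [QR: both ≡ 3 mod 4, sign flips]
  = -(152/435)    [587 ≡ 152 mod 435]
  = (19/435)    [435 ≡ 3 mod 8 ⇒ (2/435)^3 = -1]
  = -(435/19)    [QR: both ≡ 3 mod 4, sign flips]
  = -(17/19)    [435 ≡ 17 mod 19]
  = -(19/17)    [QR: 17 ≡ 1 mod 4, sign kept]
  = -(2/17)    [19 ≡ 2 mod 17]
  = -(1/17)    [17 ≡ 1 mod 8 ⇒ (2/17) = +1]
  = -1    [(1/17) = 1]
The Legendre symbol is -1, so x^2 ≡ 435 (mod 587) has no solution.

no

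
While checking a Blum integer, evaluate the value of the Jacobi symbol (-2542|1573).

-1

(-2542|1573)
  = (2542|1573)    [1573 ≡ 1 mod 4 ⇒ (-1|1573) = +1]
  = (969|1573)    [2542 ≡ 969 mod 1573]
  = (1573|969)    [QR: 969 ≡ 1 mod 4, sign kept]
  = (604|969)    [1573 ≡ 604 mod 969]
  = (151|969)    [969 ≡ 1 mod 8 ⇒ (2|969)^2 = +1]
  = (969|151)    [QR: 969 ≡ 1 mod 4, sign kept]
  = (63|151)    [969 ≡ 63 mod 151]
  = -(151|63)    [QR: both ≡ 3 mod 4, sign flips]
  = -(25|63)    [151 ≡ 25 mod 63]
  = -(63|25)    [QR: 25 ≡ 1 mod 4, sign kept]
  = -(13|25)    [63 ≡ 13 mod 25]
  = -(25|13)    [QR: 13 ≡ 1 mod 4, sign kept]
  = -(12|13)    [25 ≡ 12 mod 13]
  = -(3|13)    [13 ≡ 5 mod 8 ⇒ (2|13)^2 = +1]
  = -(13|3)    [QR: 13 ≡ 1 mod 4, sign kept]
  = -(1|3)    [13 ≡ 1 mod 3]
  = -1    [(1|3) = 1]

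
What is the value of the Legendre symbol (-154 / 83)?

1

(-154 / 83)
  = (12 / 83)    [-154 ≡ 12 mod 83]
  = (3 / 83)    [83 ≡ 3 mod 8 ⇒ (2 / 83)^2 = +1]
  = -(83 / 3)    [QR: both ≡ 3 mod 4, sign flips]
  = -(2 / 3)    [83 ≡ 2 mod 3]
  = (1 / 3)    [3 ≡ 3 mod 8 ⇒ (2 / 3) = -1]
  = 1    [(1 / 3) = 1]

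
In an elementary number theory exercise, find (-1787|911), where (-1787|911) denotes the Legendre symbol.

(-1787|911)
  = (35|911)    [-1787 ≡ 35 mod 911]
  = -(911|35)    [QR: both ≡ 3 mod 4, sign flips]
  = -(1|35)    [911 ≡ 1 mod 35]
  = -1    [(1|35) = 1]

-1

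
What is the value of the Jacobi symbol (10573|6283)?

-1

(10573|6283)
  = (4290|6283)    [10573 ≡ 4290 mod 6283]
  = -(2145|6283)    [6283 ≡ 3 mod 8 ⇒ (2|6283) = -1]
  = -(6283|2145)    [QR: 2145 ≡ 1 mod 4, sign kept]
  = -(1993|2145)    [6283 ≡ 1993 mod 2145]
  = -(2145|1993)    [QR: 1993 ≡ 1 mod 4, sign kept]
  = -(152|1993)    [2145 ≡ 152 mod 1993]
  = -(19|1993)    [1993 ≡ 1 mod 8 ⇒ (2|1993)^3 = +1]
  = -(1993|19)    [QR: 1993 ≡ 1 mod 4, sign kept]
  = -(17|19)    [1993 ≡ 17 mod 19]
  = -(19|17)    [QR: 17 ≡ 1 mod 4, sign kept]
  = -(2|17)    [19 ≡ 2 mod 17]
  = -(1|17)    [17 ≡ 1 mod 8 ⇒ (2|17) = +1]
  = -1    [(1|17) = 1]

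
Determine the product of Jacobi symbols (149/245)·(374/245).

1

By multiplicativity, (149·374/245) = (149/245)·(374/245).
First factor (149/245):
149 ≡ 1 (mod 4), so quadratic reciprocity gives (149/245) = (245/149). Reduce: 245 ≡ 96 (mod 149). Now have (96/149).
Factor out 2: 96 = 2^5·3. Since 149 ≡ 5 (mod 8), (2/149) = -1, and (2/149)^5 = -1. Now have -(3/149).
149 ≡ 1 (mod 4), so quadratic reciprocity gives (3/149) = (149/3). Reduce: 149 ≡ 2 (mod 3). Now have -(2/3).
Factor out 2: 2 = 2. Since 3 ≡ 3 (mod 8), (2/3) = -1. Now have (1/3).
(1/3) = 1. Collecting the sign factors: 1.
Second factor (374/245):
Reduce the numerator: 374 ≡ 129 (mod 245), so (374/245) = (129/245).
129 ≡ 1 (mod 4), so quadratic reciprocity gives (129/245) = (245/129). Reduce: 245 ≡ 116 (mod 129). Now have (116/129).
Factor out 2: 116 = 2^2·29. Since 129 ≡ 1 (mod 8), (2/129) = +1, and (2/129)^2 = +1. Now have (29/129).
29 ≡ 1 (mod 4), so quadratic reciprocity gives (29/129) = (129/29). Reduce: 129 ≡ 13 (mod 29). Now have (13/29).
13 ≡ 1 (mod 4), so quadratic reciprocity gives (13/29) = (29/13). Reduce: 29 ≡ 3 (mod 13). Now have (3/13).
13 ≡ 1 (mod 4), so quadratic reciprocity gives (3/13) = (13/3). Reduce: 13 ≡ 1 (mod 3). Now have (1/3).
(1/3) = 1. Collecting the sign factors: 1.
Product: (1)·(1) = 1.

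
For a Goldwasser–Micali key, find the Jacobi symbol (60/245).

0

(60/245)
  = (15/245)    [245 ≡ 5 mod 8 ⇒ (2/245)^2 = +1]
  = (245/15)    [QR: 245 ≡ 1 mod 4, sign kept]
  = (5/15)    [245 ≡ 5 mod 15]
  = (15/5)    [QR: 5 ≡ 1 mod 4, sign kept]
  = (0/5)    [15 ≡ 0 mod 5]
  = 0    [numerator 0, gcd > 1]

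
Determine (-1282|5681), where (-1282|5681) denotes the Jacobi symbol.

(-1282|5681)
  = (1282|5681)    [5681 ≡ 1 mod 4 ⇒ (-1|5681) = +1]
  = (641|5681)    [5681 ≡ 1 mod 8 ⇒ (2|5681) = +1]
  = (5681|641)    [QR: 641 ≡ 1 mod 4, sign kept]
  = (553|641)    [5681 ≡ 553 mod 641]
  = (641|553)    [QR: 553 ≡ 1 mod 4, sign kept]
  = (88|553)    [641 ≡ 88 mod 553]
  = (11|553)    [553 ≡ 1 mod 8 ⇒ (2|553)^3 = +1]
  = (553|11)    [QR: 553 ≡ 1 mod 4, sign kept]
  = (3|11)    [553 ≡ 3 mod 11]
  = -(11|3)    [QR: both ≡ 3 mod 4, sign flips]
  = -(2|3)    [11 ≡ 2 mod 3]
  = (1|3)    [3 ≡ 3 mod 8 ⇒ (2|3) = -1]
  = 1    [(1|3) = 1]

1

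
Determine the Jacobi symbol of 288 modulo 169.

1

(288 / 169)
  = (119 / 169)    [288 ≡ 119 mod 169]
  = (169 / 119)    [QR: 169 ≡ 1 mod 4, sign kept]
  = (50 / 119)    [169 ≡ 50 mod 119]
  = (25 / 119)    [119 ≡ 7 mod 8 ⇒ (2 / 119) = +1]
  = (119 / 25)    [QR: 25 ≡ 1 mod 4, sign kept]
  = (19 / 25)    [119 ≡ 19 mod 25]
  = (25 / 19)    [QR: 25 ≡ 1 mod 4, sign kept]
  = (6 / 19)    [25 ≡ 6 mod 19]
  = -(3 / 19)    [19 ≡ 3 mod 8 ⇒ (2 / 19) = -1]
  = (19 / 3)    [QR: both ≡ 3 mod 4, sign flips]
  = (1 / 3)    [19 ≡ 1 mod 3]
  = 1    [(1 / 3) = 1]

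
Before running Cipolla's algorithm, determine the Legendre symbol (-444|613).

1

Reduce the numerator: -444 ≡ 169 (mod 613), so (-444|613) = (169|613).
169 ≡ 1 (mod 4), so quadratic reciprocity gives (169|613) = (613|169). Reduce: 613 ≡ 106 (mod 169). Now have (106|169).
Factor out 2: 106 = 2·53. Since 169 ≡ 1 (mod 8), (2|169) = +1. Now have (53|169).
53 ≡ 1 (mod 4), so quadratic reciprocity gives (53|169) = (169|53). Reduce: 169 ≡ 10 (mod 53). Now have (10|53).
Factor out 2: 10 = 2·5. Since 53 ≡ 5 (mod 8), (2|53) = -1. Now have -(5|53).
5 ≡ 1 (mod 4), so quadratic reciprocity gives (5|53) = (53|5). Reduce: 53 ≡ 3 (mod 5). Now have -(3|5).
5 ≡ 1 (mod 4), so quadratic reciprocity gives (3|5) = (5|3). Reduce: 5 ≡ 2 (mod 3). Now have -(2|3).
Factor out 2: 2 = 2. Since 3 ≡ 3 (mod 8), (2|3) = -1. Now have (1|3).
(1|3) = 1. Collecting the sign factors: 1.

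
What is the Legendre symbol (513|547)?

-1

(513|547)
  = (547|513)    [QR: 513 ≡ 1 mod 4, sign kept]
  = (34|513)    [547 ≡ 34 mod 513]
  = (17|513)    [513 ≡ 1 mod 8 ⇒ (2|513) = +1]
  = (513|17)    [QR: 17 ≡ 1 mod 4, sign kept]
  = (3|17)    [513 ≡ 3 mod 17]
  = (17|3)    [QR: 17 ≡ 1 mod 4, sign kept]
  = (2|3)    [17 ≡ 2 mod 3]
  = -(1|3)    [3 ≡ 3 mod 8 ⇒ (2|3) = -1]
  = -1    [(1|3) = 1]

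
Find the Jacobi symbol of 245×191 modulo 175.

By multiplicativity, (245·191 / 175) = (245 / 175)·(191 / 175).
First factor (245 / 175):
(245 / 175)
  = (70 / 175)    [245 ≡ 70 mod 175]
  = (35 / 175)    [175 ≡ 7 mod 8 ⇒ (2 / 175) = +1]
  = -(175 / 35)    [QR: both ≡ 3 mod 4, sign flips]
  = -(0 / 35)    [175 ≡ 0 mod 35]
  = 0    [numerator 0, gcd > 1]
Second factor (191 / 175):
(191 / 175)
  = (16 / 175)    [191 ≡ 16 mod 175]
  = (1 / 175)    [175 ≡ 7 mod 8 ⇒ (2 / 175)^4 = +1]
  = 1    [(1 / 175) = 1]
Product: (0)·(1) = 0.

0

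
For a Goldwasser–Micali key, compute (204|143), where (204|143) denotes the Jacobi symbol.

Reduce the numerator: 204 ≡ 61 (mod 143), so (204|143) = (61|143).
61 ≡ 1 (mod 4), so quadratic reciprocity gives (61|143) = (143|61). Reduce: 143 ≡ 21 (mod 61). Now have (21|61).
21 ≡ 1 (mod 4), so quadratic reciprocity gives (21|61) = (61|21). Reduce: 61 ≡ 19 (mod 21). Now have (19|21).
21 ≡ 1 (mod 4), so quadratic reciprocity gives (19|21) = (21|19). Reduce: 21 ≡ 2 (mod 19). Now have (2|19).
Factor out 2: 2 = 2. Since 19 ≡ 3 (mod 8), (2|19) = -1. Now have -(1|19).
(1|19) = 1. Collecting the sign factors: -1.

-1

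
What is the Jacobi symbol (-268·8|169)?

By multiplicativity, (-268·8|169) = (-268|169)·(8|169).
First factor (-268|169):
Pull out -1: (-268|169) = (-1|169)·(268|169). Since 169 ≡ 1 (mod 4), (-1|169) = +1. Now have (268|169).
Reduce the numerator: 268 ≡ 99 (mod 169), so (268|169) = (99|169).
169 ≡ 1 (mod 4), so quadratic reciprocity gives (99|169) = (169|99). Reduce: 169 ≡ 70 (mod 99). Now have (70|99).
Factor out 2: 70 = 2·35. Since 99 ≡ 3 (mod 8), (2|99) = -1. Now have -(35|99).
Both 35 ≡ 3 and 99 ≡ 3 (mod 4), so reciprocity gives (35|99) = -(99|35). Reduce: 99 ≡ 29 (mod 35). Now have (29|35).
29 ≡ 1 (mod 4), so quadratic reciprocity gives (29|35) = (35|29). Reduce: 35 ≡ 6 (mod 29). Now have (6|29).
Factor out 2: 6 = 2·3. Since 29 ≡ 5 (mod 8), (2|29) = -1. Now have -(3|29).
29 ≡ 1 (mod 4), so quadratic reciprocity gives (3|29) = (29|3). Reduce: 29 ≡ 2 (mod 3). Now have -(2|3).
Factor out 2: 2 = 2. Since 3 ≡ 3 (mod 8), (2|3) = -1. Now have (1|3).
(1|3) = 1. Collecting the sign factors: 1.
Second factor (8|169):
Factor out 2: 8 = 2^3. Since 169 ≡ 1 (mod 8), (2|169) = +1, and (2|169)^3 = +1. Now have (1|169).
(1|169) = 1. Collecting the sign factors: 1.
Product: (1)·(1) = 1.

1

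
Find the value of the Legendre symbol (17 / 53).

1

(17 / 53)
  = (53 / 17)    [QR: 17 ≡ 1 mod 4, sign kept]
  = (2 / 17)    [53 ≡ 2 mod 17]
  = (1 / 17)    [17 ≡ 1 mod 8 ⇒ (2 / 17) = +1]
  = 1    [(1 / 17) = 1]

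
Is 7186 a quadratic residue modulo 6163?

(7186|6163)
  = (1023|6163)    [7186 ≡ 1023 mod 6163]
  = -(6163|1023)    [QR: both ≡ 3 mod 4, sign flips]
  = -(25|1023)    [6163 ≡ 25 mod 1023]
  = -(1023|25)    [QR: 25 ≡ 1 mod 4, sign kept]
  = -(23|25)    [1023 ≡ 23 mod 25]
  = -(25|23)    [QR: 25 ≡ 1 mod 4, sign kept]
  = -(2|23)    [25 ≡ 2 mod 23]
  = -(1|23)    [23 ≡ 7 mod 8 ⇒ (2|23) = +1]
  = -1    [(1|23) = 1]
(7186|6163) = -1, and 6163 is prime, so 7186 is not a quadratic residue mod 6163.

no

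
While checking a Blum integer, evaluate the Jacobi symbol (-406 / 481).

1

Reduce the numerator: -406 ≡ 75 (mod 481), so (-406 / 481) = (75 / 481).
481 ≡ 1 (mod 4), so quadratic reciprocity gives (75 / 481) = (481 / 75). Reduce: 481 ≡ 31 (mod 75). Now have (31 / 75).
Both 31 ≡ 3 and 75 ≡ 3 (mod 4), so reciprocity gives (31 / 75) = -(75 / 31). Reduce: 75 ≡ 13 (mod 31). Now have -(13 / 31).
13 ≡ 1 (mod 4), so quadratic reciprocity gives (13 / 31) = (31 / 13). Reduce: 31 ≡ 5 (mod 13). Now have -(5 / 13).
5 ≡ 1 (mod 4), so quadratic reciprocity gives (5 / 13) = (13 / 5). Reduce: 13 ≡ 3 (mod 5). Now have -(3 / 5).
5 ≡ 1 (mod 4), so quadratic reciprocity gives (3 / 5) = (5 / 3). Reduce: 5 ≡ 2 (mod 3). Now have -(2 / 3).
Factor out 2: 2 = 2. Since 3 ≡ 3 (mod 8), (2 / 3) = -1. Now have (1 / 3).
(1 / 3) = 1. Collecting the sign factors: 1.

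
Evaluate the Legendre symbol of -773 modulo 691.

-1

(-773/691)
  = -(773/691)    [691 ≡ 3 mod 4 ⇒ (-1/691) = -1]
  = -(82/691)    [773 ≡ 82 mod 691]
  = (41/691)    [691 ≡ 3 mod 8 ⇒ (2/691) = -1]
  = (691/41)    [QR: 41 ≡ 1 mod 4, sign kept]
  = (35/41)    [691 ≡ 35 mod 41]
  = (41/35)    [QR: 41 ≡ 1 mod 4, sign kept]
  = (6/35)    [41 ≡ 6 mod 35]
  = -(3/35)    [35 ≡ 3 mod 8 ⇒ (2/35) = -1]
  = (35/3)    [QR: both ≡ 3 mod 4, sign flips]
  = (2/3)    [35 ≡ 2 mod 3]
  = -(1/3)    [3 ≡ 3 mod 8 ⇒ (2/3) = -1]
  = -1    [(1/3) = 1]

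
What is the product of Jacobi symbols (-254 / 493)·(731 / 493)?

0

By multiplicativity, (-254·731 / 493) = (-254 / 493)·(731 / 493).
First factor (-254 / 493):
Pull out -1: (-254 / 493) = (-1 / 493)·(254 / 493). Since 493 ≡ 1 (mod 4), (-1 / 493) = +1. Now have (254 / 493).
Factor out 2: 254 = 2·127. Since 493 ≡ 5 (mod 8), (2 / 493) = -1. Now have -(127 / 493).
493 ≡ 1 (mod 4), so quadratic reciprocity gives (127 / 493) = (493 / 127). Reduce: 493 ≡ 112 (mod 127). Now have -(112 / 127).
Factor out 2: 112 = 2^4·7. Since 127 ≡ 7 (mod 8), (2 / 127) = +1, and (2 / 127)^4 = +1. Now have -(7 / 127).
Both 7 ≡ 3 and 127 ≡ 3 (mod 4), so reciprocity gives (7 / 127) = -(127 / 7). Reduce: 127 ≡ 1 (mod 7). Now have (1 / 7).
(1 / 7) = 1. Collecting the sign factors: 1.
Second factor (731 / 493):
Reduce the numerator: 731 ≡ 238 (mod 493), so (731 / 493) = (238 / 493).
Factor out 2: 238 = 2·119. Since 493 ≡ 5 (mod 8), (2 / 493) = -1. Now have -(119 / 493).
493 ≡ 1 (mod 4), so quadratic reciprocity gives (119 / 493) = (493 / 119). Reduce: 493 ≡ 17 (mod 119). Now have -(17 / 119).
17 ≡ 1 (mod 4), so quadratic reciprocity gives (17 / 119) = (119 / 17). Reduce: 119 ≡ 0 (mod 17). Now have -(0 / 17).
The numerator is now 0 with denominator 17 > 1: the symbol is 0.
Product: (1)·(0) = 0.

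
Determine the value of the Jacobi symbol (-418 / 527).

(-418 / 527)
  = -(418 / 527)    [527 ≡ 3 mod 4 ⇒ (-1 / 527) = -1]
  = -(209 / 527)    [527 ≡ 7 mod 8 ⇒ (2 / 527) = +1]
  = -(527 / 209)    [QR: 209 ≡ 1 mod 4, sign kept]
  = -(109 / 209)    [527 ≡ 109 mod 209]
  = -(209 / 109)    [QR: 109 ≡ 1 mod 4, sign kept]
  = -(100 / 109)    [209 ≡ 100 mod 109]
  = -(25 / 109)    [109 ≡ 5 mod 8 ⇒ (2 / 109)^2 = +1]
  = -(109 / 25)    [QR: 25 ≡ 1 mod 4, sign kept]
  = -(9 / 25)    [109 ≡ 9 mod 25]
  = -(25 / 9)    [QR: 9 ≡ 1 mod 4, sign kept]
  = -(7 / 9)    [25 ≡ 7 mod 9]
  = -(9 / 7)    [QR: 9 ≡ 1 mod 4, sign kept]
  = -(2 / 7)    [9 ≡ 2 mod 7]
  = -(1 / 7)    [7 ≡ 7 mod 8 ⇒ (2 / 7) = +1]
  = -1    [(1 / 7) = 1]

-1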